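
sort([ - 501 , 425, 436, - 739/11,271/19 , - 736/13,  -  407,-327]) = [ - 501, - 407,  -  327, - 739/11, - 736/13,271/19, 425,436 ] 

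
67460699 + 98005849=165466548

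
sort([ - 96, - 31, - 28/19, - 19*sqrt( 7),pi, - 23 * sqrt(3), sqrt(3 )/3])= [ - 96 ,-19*sqrt(7 ), - 23 * sqrt(3), - 31 , - 28/19 , sqrt(3) /3,pi]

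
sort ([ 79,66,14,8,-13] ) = [ - 13,8,14,66,79]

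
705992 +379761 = 1085753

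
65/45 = 13/9 =1.44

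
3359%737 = 411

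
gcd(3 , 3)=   3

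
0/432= 0= 0.00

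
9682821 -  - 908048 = 10590869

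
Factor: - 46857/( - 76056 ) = 15619/25352 = 2^( - 3)*3169^( - 1) * 15619^1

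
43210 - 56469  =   - 13259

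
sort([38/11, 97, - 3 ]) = [ - 3,  38/11,97]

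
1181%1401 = 1181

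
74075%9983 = 4194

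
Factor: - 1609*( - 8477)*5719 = 78004260467 = 7^3*19^1*43^1*173^1* 1609^1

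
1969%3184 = 1969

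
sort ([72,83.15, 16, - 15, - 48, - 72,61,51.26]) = [-72, - 48, -15,16,51.26,61,72, 83.15]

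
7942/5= 1588 + 2/5=1588.40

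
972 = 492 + 480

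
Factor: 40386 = 2^1*3^1 *53^1  *  127^1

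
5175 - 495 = 4680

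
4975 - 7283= - 2308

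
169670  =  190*893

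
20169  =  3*6723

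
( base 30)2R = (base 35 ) 2h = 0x57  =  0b1010111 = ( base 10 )87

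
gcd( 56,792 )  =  8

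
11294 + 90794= 102088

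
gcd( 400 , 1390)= 10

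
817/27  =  817/27 = 30.26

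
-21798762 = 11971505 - 33770267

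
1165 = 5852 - 4687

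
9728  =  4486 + 5242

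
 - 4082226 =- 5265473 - -1183247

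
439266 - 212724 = 226542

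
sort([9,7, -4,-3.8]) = [ - 4 ,-3.8,7, 9] 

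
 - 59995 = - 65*923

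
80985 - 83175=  - 2190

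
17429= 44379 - 26950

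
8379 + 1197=9576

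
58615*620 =36341300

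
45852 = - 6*( - 7642)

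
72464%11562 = 3092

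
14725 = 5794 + 8931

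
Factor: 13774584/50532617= 2^3  *3^1*71^( - 1)*573941^1*711727^( - 1 ) 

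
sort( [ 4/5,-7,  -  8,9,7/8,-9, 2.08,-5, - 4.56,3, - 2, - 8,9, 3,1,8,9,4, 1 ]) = [ - 9, - 8, - 8, -7,-5,-4.56, - 2,4/5,  7/8, 1, 1,2.08,  3,3, 4,  8,9, 9, 9 ] 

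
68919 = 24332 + 44587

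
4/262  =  2/131 = 0.02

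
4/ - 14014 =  - 2/7007 = - 0.00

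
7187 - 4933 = 2254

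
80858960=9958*8120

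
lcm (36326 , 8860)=363260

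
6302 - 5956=346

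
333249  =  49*6801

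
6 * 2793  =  16758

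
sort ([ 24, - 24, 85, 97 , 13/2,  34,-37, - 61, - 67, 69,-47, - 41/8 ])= [-67, - 61,  -  47, - 37, -24 , - 41/8,13/2, 24,34, 69 , 85, 97 ] 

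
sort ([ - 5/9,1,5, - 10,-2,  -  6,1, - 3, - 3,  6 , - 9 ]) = [ - 10, - 9, - 6, - 3, - 3, - 2, - 5/9  ,  1,1, 5,6] 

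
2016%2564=2016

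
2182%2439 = 2182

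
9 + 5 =14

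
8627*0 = 0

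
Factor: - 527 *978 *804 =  - 2^3* 3^2*17^1*31^1*67^1*163^1= - 414386424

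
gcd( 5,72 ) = 1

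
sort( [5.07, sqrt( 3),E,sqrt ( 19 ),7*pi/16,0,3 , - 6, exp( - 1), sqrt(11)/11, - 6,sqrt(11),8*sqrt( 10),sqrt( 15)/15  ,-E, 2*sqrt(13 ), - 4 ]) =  [ - 6, - 6 , - 4, - E, 0,  sqrt(15 )/15,sqrt(11 )/11,exp( - 1) , 7*pi/16,sqrt( 3 ), E,  3, sqrt (11 ),sqrt(  19 ) , 5.07,2*sqrt(13 ),8 * sqrt(10)] 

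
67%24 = 19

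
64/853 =64/853  =  0.08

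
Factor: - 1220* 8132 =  - 9921040= - 2^4*5^1*19^1*61^1*107^1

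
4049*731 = 2959819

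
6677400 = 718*9300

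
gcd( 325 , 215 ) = 5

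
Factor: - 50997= - 3^1*89^1 * 191^1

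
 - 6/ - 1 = 6 +0/1 =6.00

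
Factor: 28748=2^2*7187^1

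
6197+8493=14690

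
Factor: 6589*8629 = 11^1 * 599^1*8629^1  =  56856481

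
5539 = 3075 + 2464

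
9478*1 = 9478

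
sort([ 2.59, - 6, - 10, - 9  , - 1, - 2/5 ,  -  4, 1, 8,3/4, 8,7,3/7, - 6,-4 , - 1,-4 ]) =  [ - 10, - 9 , - 6  , - 6, -4, - 4, - 4 ,-1,-1, - 2/5,3/7 , 3/4,1, 2.59, 7, 8,8 ]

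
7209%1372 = 349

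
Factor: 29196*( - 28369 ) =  - 2^2 *3^2*11^1*811^1* 2579^1 = -828261324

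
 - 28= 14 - 42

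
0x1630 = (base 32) 5hg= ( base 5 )140210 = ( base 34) 4v2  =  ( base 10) 5680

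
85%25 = 10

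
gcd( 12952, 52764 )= 4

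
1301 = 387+914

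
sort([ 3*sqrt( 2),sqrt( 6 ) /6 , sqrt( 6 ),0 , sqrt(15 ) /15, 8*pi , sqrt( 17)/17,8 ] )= [ 0 , sqrt(17 ) /17, sqrt (15 )/15,sqrt( 6 )/6,sqrt( 6) , 3 * sqrt (2 ),8, 8*pi ]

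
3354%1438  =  478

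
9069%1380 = 789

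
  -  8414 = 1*( -8414)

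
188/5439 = 188/5439 = 0.03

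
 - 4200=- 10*420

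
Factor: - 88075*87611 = -7716338825 = - 5^2*13^1 *79^1 * 271^1*1109^1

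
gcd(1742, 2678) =26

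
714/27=26+ 4/9 =26.44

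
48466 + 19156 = 67622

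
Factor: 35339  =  35339^1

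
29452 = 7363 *4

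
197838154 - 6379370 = 191458784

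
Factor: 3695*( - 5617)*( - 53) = 5^1*41^1*53^1 * 137^1*739^1  =  1100005195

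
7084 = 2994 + 4090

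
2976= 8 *372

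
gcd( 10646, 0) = 10646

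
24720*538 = 13299360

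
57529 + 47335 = 104864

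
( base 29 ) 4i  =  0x86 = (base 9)158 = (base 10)134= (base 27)4Q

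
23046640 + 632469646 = 655516286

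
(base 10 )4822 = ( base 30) 5AM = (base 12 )295A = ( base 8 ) 11326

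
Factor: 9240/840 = 11^1 = 11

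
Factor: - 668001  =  -3^1*107^1 * 2081^1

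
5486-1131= 4355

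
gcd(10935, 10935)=10935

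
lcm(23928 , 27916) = 167496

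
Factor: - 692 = - 2^2*173^1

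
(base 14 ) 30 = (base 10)42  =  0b101010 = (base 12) 36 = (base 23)1j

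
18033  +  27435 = 45468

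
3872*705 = 2729760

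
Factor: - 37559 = -23^2*71^1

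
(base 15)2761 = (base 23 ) FKL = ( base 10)8416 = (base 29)A06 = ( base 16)20E0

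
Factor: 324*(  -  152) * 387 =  - 19058976 = - 2^5*3^6*19^1* 43^1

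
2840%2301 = 539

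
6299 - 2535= 3764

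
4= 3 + 1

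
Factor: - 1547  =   - 7^1*13^1*17^1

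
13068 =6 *2178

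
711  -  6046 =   -  5335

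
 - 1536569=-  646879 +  - 889690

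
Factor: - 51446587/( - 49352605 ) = 5^ ( - 1)*43^( - 1 )*2383^1*21589^1*229547^ ( - 1)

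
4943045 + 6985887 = 11928932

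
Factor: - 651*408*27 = - 7171416 = - 2^3*3^5*7^1 * 17^1*31^1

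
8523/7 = 8523/7=1217.57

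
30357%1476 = 837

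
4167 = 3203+964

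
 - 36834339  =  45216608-82050947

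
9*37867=340803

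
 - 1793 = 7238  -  9031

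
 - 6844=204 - 7048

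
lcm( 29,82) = 2378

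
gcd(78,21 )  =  3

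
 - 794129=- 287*2767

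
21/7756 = 3/1108 = 0.00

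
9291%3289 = 2713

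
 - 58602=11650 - 70252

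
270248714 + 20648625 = 290897339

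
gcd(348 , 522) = 174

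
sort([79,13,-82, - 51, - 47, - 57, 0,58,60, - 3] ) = [ - 82, - 57, - 51, - 47, - 3,0, 13, 58,60,79] 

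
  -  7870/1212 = -7 + 307/606=   - 6.49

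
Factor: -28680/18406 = - 2^2 * 3^1*5^1*239^1*9203^( - 1) = -14340/9203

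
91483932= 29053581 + 62430351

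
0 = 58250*0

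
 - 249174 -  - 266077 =16903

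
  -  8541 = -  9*949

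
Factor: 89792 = 2^6 * 23^1*61^1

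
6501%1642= 1575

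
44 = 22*2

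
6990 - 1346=5644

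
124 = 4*31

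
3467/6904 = 3467/6904 = 0.50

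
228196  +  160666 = 388862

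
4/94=2/47 = 0.04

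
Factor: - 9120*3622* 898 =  - 2^7 * 3^1*5^1*19^1*449^1 * 1811^1 = -29663310720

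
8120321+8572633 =16692954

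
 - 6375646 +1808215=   -  4567431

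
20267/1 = 20267 = 20267.00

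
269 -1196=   -  927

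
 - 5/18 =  - 1  +  13/18 = -  0.28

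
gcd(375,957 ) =3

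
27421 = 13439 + 13982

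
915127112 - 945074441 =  - 29947329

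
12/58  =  6/29= 0.21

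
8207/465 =8207/465  =  17.65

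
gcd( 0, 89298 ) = 89298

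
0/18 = 0 = 0.00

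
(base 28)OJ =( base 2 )1010110011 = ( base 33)kv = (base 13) 412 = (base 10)691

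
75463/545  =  138  +  253/545 = 138.46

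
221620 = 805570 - 583950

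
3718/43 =3718/43 = 86.47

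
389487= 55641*7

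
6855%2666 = 1523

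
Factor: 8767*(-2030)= -17797010 = -2^1*5^1 * 7^1* 11^1*29^1*797^1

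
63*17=1071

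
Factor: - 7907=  - 7907^1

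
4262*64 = 272768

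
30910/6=15455/3  =  5151.67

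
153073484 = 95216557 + 57856927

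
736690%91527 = 4474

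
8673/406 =21 + 21/58 = 21.36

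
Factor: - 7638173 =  - 7638173^1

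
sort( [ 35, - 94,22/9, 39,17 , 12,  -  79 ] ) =[-94,-79,22/9,12,17, 35 , 39 ]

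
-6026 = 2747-8773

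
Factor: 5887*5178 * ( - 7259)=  - 2^1*3^1*7^2*17^1*29^2*61^1*863^1 = - 221275269474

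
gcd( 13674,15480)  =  258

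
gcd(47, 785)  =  1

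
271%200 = 71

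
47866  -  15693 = 32173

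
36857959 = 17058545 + 19799414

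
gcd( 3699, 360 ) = 9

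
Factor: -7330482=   -  2^1*3^2*407249^1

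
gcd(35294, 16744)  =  14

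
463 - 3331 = -2868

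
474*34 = 16116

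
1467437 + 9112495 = 10579932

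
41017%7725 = 2392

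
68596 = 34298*2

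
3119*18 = 56142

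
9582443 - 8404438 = 1178005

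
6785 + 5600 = 12385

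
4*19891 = 79564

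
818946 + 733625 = 1552571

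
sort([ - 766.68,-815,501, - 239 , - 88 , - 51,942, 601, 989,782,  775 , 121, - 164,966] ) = [ - 815 , - 766.68 , - 239, - 164, - 88, - 51, 121, 501, 601, 775,  782 , 942, 966 , 989] 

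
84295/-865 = -98 + 95/173=- 97.45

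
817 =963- 146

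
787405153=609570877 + 177834276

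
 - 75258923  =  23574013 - 98832936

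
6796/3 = 6796/3 = 2265.33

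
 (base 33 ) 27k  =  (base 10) 2429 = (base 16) 97d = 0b100101111101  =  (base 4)211331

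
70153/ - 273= - 70153/273  =  -  256.97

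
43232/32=1351  =  1351.00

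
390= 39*10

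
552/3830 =276/1915 = 0.14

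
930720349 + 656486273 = 1587206622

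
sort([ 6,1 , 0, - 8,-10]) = [ - 10, - 8, 0, 1, 6]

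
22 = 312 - 290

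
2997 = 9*333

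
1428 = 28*51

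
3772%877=264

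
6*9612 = 57672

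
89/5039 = 89/5039 = 0.02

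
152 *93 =14136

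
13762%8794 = 4968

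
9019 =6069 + 2950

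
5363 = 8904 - 3541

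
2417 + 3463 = 5880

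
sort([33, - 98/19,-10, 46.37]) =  [- 10 , - 98/19, 33, 46.37 ]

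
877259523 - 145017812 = 732241711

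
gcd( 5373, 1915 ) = 1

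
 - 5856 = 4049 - 9905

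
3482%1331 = 820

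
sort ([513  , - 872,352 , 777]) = [-872, 352,513,777 ] 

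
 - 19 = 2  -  21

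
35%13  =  9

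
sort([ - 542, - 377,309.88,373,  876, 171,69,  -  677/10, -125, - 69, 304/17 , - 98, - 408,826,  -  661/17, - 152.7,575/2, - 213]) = [ - 542, - 408, -377, - 213,-152.7, - 125, - 98,-69, - 677/10, - 661/17, 304/17, 69, 171,575/2,  309.88,373,826, 876 ]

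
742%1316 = 742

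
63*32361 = 2038743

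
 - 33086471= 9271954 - 42358425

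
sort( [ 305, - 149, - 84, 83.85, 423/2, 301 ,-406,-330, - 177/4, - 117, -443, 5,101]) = [ - 443,-406,  -  330, - 149, - 117, - 84, - 177/4, 5 , 83.85,101, 423/2, 301, 305]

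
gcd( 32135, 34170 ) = 5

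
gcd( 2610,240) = 30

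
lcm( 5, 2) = 10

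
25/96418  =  25/96418 = 0.00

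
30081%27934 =2147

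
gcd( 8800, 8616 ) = 8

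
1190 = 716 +474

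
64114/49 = 64114/49=1308.45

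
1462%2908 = 1462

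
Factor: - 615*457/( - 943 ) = 6855/23 = 3^1 * 5^1*23^( - 1)*457^1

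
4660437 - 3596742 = 1063695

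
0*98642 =0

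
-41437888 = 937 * ( - 44224)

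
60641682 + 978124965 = 1038766647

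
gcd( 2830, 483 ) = 1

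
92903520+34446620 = 127350140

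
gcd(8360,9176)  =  8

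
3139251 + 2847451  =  5986702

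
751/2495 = 751/2495 =0.30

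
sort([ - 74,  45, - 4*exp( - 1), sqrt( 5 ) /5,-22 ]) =[ - 74,-22, - 4 * exp (  -  1),sqrt( 5 ) /5, 45 ]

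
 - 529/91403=  -  529/91403 = - 0.01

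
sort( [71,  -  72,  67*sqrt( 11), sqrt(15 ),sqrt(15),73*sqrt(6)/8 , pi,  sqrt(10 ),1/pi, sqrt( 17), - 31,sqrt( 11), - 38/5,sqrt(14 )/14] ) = [ - 72, - 31, - 38/5, sqrt( 14)/14 , 1/pi, pi,sqrt( 10 ), sqrt(11),  sqrt( 15), sqrt(15),sqrt(17 ), 73*sqrt ( 6)/8,71, 67*sqrt (11) ] 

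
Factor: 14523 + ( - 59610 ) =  - 3^1*7^1 * 19^1*113^1 = - 45087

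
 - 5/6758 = -1  +  6753/6758= - 0.00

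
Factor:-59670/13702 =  - 135/31 =- 3^3 * 5^1*31^(  -  1 )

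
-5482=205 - 5687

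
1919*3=5757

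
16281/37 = 16281/37=440.03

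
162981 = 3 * 54327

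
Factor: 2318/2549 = 2^1*19^1*61^1 * 2549^ (- 1)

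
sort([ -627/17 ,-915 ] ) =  [ - 915, - 627/17]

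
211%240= 211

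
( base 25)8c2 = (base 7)21313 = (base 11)3a90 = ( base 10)5302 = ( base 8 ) 12266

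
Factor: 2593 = 2593^1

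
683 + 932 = 1615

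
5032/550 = 9 + 41/275 = 9.15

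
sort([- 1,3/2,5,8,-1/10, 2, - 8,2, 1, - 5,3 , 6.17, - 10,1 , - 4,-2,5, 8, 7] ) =[ - 10,  -  8,-5,  -  4,-2,-1 , - 1/10 , 1, 1, 3/2,2, 2,  3  ,  5, 5,6.17, 7,8, 8 ]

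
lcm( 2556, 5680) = 51120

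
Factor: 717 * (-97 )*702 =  - 2^1 * 3^4*13^1*97^1 * 239^1=- 48823398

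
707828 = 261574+446254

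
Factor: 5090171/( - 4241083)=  - 7^(-1 )*11^( - 1 )*55079^( - 1)*5090171^1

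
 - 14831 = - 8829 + - 6002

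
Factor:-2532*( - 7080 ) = 17926560 = 2^5*3^2*5^1*59^1*211^1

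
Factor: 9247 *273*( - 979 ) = - 3^1*7^2 * 11^1*13^1*89^1*1321^1 = - 2471417949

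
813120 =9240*88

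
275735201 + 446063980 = 721799181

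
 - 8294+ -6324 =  - 14618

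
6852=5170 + 1682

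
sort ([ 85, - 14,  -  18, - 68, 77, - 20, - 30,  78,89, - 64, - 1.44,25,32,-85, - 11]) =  [- 85,-68, - 64, - 30,-20, - 18 , - 14, - 11, - 1.44,25, 32,77, 78,85, 89] 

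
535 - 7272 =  - 6737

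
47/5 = 47/5 = 9.40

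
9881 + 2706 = 12587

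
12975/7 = 12975/7= 1853.57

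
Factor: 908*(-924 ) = -838992= - 2^4*3^1*7^1*11^1*227^1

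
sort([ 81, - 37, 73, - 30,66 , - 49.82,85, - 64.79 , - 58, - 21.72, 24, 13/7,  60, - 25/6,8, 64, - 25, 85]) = [ - 64.79, - 58,-49.82, - 37, -30, - 25, - 21.72,- 25/6,13/7,8,24,60,  64,66, 73,81 , 85,85]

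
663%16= 7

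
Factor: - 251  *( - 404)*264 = 26770656 = 2^5*3^1*11^1*101^1*251^1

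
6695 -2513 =4182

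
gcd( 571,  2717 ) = 1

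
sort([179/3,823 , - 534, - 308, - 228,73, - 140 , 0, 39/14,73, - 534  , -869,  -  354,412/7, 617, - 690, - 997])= [ - 997, - 869,-690,-534, - 534,-354, - 308, - 228, - 140,0,39/14,412/7,179/3,73,  73, 617,823] 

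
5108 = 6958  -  1850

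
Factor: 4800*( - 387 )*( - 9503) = 17652772800 = 2^6 * 3^3*5^2*13^1*17^1*43^2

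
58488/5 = 58488/5 = 11697.60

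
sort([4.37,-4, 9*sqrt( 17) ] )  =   [ - 4,4.37, 9*sqrt( 17 ) ] 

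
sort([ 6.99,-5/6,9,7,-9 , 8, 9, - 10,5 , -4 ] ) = [  -  10, - 9, - 4, - 5/6,  5,  6.99,7,8, 9,9]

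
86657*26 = 2253082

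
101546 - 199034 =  - 97488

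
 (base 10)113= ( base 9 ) 135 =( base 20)5d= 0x71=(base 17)6b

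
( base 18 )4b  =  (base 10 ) 83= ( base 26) 35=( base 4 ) 1103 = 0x53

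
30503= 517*59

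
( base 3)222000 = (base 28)P2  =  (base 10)702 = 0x2BE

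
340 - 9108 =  - 8768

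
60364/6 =10060+2/3 = 10060.67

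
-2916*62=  - 180792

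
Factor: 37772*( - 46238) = -1746501736 = - 2^3*7^1 * 19^1*61^1*71^1*379^1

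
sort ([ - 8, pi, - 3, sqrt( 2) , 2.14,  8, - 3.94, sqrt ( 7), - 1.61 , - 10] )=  [ - 10, - 8,- 3.94 , - 3, - 1.61, sqrt( 2),2.14, sqrt( 7), pi, 8] 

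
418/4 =209/2 = 104.50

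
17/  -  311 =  - 17/311 = -0.05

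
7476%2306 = 558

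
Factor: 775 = 5^2*31^1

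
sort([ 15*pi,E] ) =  [ E , 15*pi ]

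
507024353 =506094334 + 930019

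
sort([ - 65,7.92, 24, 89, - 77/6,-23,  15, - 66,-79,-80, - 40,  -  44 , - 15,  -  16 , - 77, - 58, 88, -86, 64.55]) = [ - 86, - 80,-79, - 77, - 66, - 65, - 58, -44, - 40, - 23, - 16, - 15, - 77/6, 7.92, 15, 24, 64.55, 88, 89]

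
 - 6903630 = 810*(  -  8523)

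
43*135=5805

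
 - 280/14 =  - 20 = - 20.00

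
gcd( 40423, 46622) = 1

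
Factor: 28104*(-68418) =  - 2^4*3^4*7^1*181^1*1171^1 =- 1922819472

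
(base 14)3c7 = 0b1011111011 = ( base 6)3311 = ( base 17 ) 2af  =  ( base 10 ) 763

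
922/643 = 922/643 =1.43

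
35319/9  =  3924 + 1/3  =  3924.33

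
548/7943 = 548/7943 = 0.07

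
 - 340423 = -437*779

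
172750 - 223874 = -51124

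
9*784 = 7056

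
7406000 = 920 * 8050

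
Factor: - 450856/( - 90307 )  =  2^3*7^ ( - 1 )*19^( - 1)*83^1 = 664/133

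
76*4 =304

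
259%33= 28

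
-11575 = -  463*25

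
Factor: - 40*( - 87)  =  3480  =  2^3*3^1*5^1*29^1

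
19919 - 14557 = 5362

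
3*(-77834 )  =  - 233502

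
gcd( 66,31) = 1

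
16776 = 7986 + 8790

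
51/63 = 17/21=0.81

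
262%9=1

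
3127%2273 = 854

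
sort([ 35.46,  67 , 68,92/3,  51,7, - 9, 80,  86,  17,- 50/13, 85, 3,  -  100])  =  [ - 100, - 9, - 50/13,3,  7 , 17,92/3,35.46,51 , 67, 68, 80,  85, 86]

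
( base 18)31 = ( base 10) 55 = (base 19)2H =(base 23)29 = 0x37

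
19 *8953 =170107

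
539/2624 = 539/2624 =0.21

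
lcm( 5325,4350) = 308850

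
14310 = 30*477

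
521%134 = 119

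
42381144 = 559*75816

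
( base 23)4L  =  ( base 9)135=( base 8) 161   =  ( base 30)3n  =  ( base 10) 113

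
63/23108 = 63/23108 = 0.00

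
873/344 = 2 + 185/344 = 2.54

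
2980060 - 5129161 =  -2149101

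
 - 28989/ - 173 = 167+98/173  =  167.57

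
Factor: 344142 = 2^1*3^3 * 6373^1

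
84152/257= 327 + 113/257 = 327.44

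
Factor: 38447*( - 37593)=  -  1445338071 =-3^2 * 4177^1 * 38447^1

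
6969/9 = 774 + 1/3=774.33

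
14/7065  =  14/7065 = 0.00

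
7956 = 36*221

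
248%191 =57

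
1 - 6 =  - 5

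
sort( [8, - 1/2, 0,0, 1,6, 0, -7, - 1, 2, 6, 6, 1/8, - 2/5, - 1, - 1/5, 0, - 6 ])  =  [ - 7, - 6,- 1, - 1, - 1/2,  -  2/5, - 1/5 , 0, 0 , 0,0, 1/8, 1, 2, 6,6, 6, 8] 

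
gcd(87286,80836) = 2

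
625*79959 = 49974375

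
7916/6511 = 7916/6511 =1.22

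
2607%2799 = 2607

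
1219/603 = 2+ 13/603 = 2.02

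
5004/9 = 556  =  556.00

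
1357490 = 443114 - -914376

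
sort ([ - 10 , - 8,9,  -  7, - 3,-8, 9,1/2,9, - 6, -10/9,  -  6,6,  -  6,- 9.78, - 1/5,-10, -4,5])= [ - 10, - 10,- 9.78,-8, - 8, - 7, - 6, - 6 ,  -  6,  -  4,-3, - 10/9, - 1/5 , 1/2,5,6,9,9,9] 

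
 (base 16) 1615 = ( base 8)13025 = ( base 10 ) 5653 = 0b1011000010101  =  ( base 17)1299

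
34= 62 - 28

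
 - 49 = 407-456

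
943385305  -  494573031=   448812274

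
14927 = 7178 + 7749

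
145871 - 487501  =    -  341630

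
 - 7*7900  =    -  55300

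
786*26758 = 21031788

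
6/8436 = 1/1406 = 0.00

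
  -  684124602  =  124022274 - 808146876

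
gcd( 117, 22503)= 39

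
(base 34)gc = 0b1000101100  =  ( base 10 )556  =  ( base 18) 1cg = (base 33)GS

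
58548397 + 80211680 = 138760077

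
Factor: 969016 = 2^3*59^1*2053^1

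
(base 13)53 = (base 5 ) 233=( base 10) 68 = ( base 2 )1000100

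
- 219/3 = -73 = -73.00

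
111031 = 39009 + 72022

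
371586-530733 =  - 159147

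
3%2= 1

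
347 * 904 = 313688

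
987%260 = 207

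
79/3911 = 79/3911 = 0.02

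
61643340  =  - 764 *( - 80685 )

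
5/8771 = 5/8771 = 0.00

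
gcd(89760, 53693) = 1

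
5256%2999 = 2257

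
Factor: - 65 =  - 5^1*13^1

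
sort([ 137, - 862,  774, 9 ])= [ - 862, 9,137 , 774 ] 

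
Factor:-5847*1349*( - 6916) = 54550662348= 2^2*3^1 * 7^1*13^1*19^2*71^1*1949^1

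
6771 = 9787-3016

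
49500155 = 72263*685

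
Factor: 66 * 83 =5478 = 2^1*3^1*11^1*83^1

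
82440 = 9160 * 9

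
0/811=0 = 0.00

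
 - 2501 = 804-3305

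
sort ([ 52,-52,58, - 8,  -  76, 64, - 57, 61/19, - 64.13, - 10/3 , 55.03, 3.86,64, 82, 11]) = [ - 76, - 64.13, - 57, - 52, - 8,-10/3, 61/19,3.86, 11,52,55.03, 58, 64,64 , 82]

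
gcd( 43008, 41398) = 14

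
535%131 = 11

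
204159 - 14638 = 189521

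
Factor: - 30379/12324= -2^(  -  2)*3^ ( - 1) * 13^( -1)*17^1*79^( - 1)*1787^1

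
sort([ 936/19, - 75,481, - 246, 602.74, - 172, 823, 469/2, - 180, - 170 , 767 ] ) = [ - 246, - 180,-172, - 170,  -  75,936/19, 469/2 , 481,  602.74,767,  823] 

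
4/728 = 1/182 = 0.01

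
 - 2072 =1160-3232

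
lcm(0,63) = 0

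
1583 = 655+928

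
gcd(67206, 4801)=1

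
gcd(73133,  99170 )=1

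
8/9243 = 8/9243 = 0.00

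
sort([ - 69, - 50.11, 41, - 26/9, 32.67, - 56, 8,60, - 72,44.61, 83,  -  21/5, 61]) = [- 72,  -  69,-56, - 50.11,  -  21/5, -26/9,  8,32.67, 41,44.61, 60,61, 83] 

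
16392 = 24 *683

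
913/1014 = 913/1014 = 0.90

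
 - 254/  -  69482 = 127/34741 = 0.00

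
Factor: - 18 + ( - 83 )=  - 101^1 = - 101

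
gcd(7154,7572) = 2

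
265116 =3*88372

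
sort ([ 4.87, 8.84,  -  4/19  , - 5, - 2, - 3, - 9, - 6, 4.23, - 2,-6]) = [- 9, - 6, - 6,- 5, - 3, - 2, - 2, - 4/19,4.23,  4.87, 8.84]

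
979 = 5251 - 4272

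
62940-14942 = 47998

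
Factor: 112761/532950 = 2^( - 1) * 3^1*5^(-2)*19^( - 1)*67^1 = 201/950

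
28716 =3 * 9572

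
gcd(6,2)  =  2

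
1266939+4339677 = 5606616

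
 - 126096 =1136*( - 111)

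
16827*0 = 0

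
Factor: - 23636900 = -2^2*5^2*7^1*33767^1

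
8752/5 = 1750 + 2/5 = 1750.40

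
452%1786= 452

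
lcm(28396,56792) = 56792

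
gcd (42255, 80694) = 9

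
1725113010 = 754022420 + 971090590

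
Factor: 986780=2^2* 5^1*49339^1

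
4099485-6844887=-2745402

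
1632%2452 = 1632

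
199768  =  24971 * 8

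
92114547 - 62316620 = 29797927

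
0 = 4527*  0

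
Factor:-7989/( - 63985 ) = 3^1*5^( - 1 )*67^( - 1)*191^( - 1) * 2663^1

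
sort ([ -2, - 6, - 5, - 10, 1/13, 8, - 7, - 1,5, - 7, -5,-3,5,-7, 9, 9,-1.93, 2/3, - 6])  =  [ - 10, - 7, - 7, - 7, - 6, - 6, - 5, - 5, - 3,  -  2, - 1.93,  -  1,1/13 , 2/3, 5,5,8,9,9]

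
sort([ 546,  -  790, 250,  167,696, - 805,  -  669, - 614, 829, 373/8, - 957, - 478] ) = [ - 957, - 805, - 790, - 669, - 614, - 478,373/8, 167,250, 546,  696,829 ]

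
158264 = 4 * 39566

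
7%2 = 1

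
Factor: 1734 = 2^1*3^1*17^2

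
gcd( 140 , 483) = 7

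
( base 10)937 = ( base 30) 117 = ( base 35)qr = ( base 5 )12222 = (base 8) 1651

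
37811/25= 1512 + 11/25 = 1512.44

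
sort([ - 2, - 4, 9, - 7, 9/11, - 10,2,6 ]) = [- 10,-7, -4,-2,9/11, 2,6, 9]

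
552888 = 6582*84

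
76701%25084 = 1449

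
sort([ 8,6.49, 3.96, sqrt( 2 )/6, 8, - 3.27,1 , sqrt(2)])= [  -  3.27 , sqrt ( 2)/6, 1, sqrt(2 ) , 3.96,6.49 , 8, 8] 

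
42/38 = 1 + 2/19 = 1.11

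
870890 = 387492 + 483398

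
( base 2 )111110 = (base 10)62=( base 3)2022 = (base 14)46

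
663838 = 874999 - 211161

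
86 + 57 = 143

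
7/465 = 7/465 = 0.02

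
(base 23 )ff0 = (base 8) 20130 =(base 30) 960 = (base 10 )8280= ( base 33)7ju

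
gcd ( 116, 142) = 2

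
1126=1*1126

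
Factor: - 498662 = -2^1*167^1*1493^1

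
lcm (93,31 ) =93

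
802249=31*25879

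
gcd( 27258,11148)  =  6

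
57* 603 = 34371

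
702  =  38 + 664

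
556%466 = 90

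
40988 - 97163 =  -56175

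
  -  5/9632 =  - 5/9632 = - 0.00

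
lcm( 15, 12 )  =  60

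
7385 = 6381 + 1004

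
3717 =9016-5299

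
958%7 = 6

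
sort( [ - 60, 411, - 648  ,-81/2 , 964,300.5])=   [ - 648,-60, - 81/2,300.5, 411, 964 ] 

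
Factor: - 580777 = -389^1*1493^1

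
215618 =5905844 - 5690226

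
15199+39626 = 54825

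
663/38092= 663/38092 =0.02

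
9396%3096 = 108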